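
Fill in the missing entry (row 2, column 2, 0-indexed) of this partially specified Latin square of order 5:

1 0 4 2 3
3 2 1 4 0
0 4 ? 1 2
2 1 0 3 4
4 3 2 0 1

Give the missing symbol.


Row 2 contains symbols [0, 1, 2, 4] — missing [3].
Column 2 contains symbols [0, 1, 2, 4] — missing [3].
The missing symbol must appear in both missing sets; intersection = [3].
Therefore the hidden value is 3.

Missing value = 3.


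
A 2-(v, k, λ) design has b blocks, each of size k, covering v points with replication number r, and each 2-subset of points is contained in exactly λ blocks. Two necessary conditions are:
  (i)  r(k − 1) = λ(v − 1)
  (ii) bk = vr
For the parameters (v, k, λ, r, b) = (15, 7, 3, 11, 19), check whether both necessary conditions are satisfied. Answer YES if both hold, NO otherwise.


Condition (i): r(k − 1) = 11·6 = 66; λ(v − 1) = 3·14 = 42. Match? NO.
Condition (ii): bk = 19·7 = 133; vr = 15·11 = 165. Match? NO.
Both conditions hold? NO.

NO


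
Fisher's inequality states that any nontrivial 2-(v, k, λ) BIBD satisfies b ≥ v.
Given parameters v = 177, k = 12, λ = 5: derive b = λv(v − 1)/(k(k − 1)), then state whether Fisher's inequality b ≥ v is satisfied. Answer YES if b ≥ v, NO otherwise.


r = λ(v − 1)/(k − 1) = 5·176/11 = 80.
b = vr/k = 177·80/12 = 1180.
Fisher's inequality: b ≥ v ⇔ 1180 ≥ 177? YES.

YES


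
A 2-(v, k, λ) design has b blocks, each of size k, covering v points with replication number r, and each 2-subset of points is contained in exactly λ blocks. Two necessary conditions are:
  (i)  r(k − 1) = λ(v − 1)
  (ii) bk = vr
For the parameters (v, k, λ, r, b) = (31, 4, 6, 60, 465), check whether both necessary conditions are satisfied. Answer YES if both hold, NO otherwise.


Condition (i): r(k − 1) = 60·3 = 180; λ(v − 1) = 6·30 = 180. Match? YES.
Condition (ii): bk = 465·4 = 1860; vr = 31·60 = 1860. Match? YES.
Both conditions hold? YES.

YES


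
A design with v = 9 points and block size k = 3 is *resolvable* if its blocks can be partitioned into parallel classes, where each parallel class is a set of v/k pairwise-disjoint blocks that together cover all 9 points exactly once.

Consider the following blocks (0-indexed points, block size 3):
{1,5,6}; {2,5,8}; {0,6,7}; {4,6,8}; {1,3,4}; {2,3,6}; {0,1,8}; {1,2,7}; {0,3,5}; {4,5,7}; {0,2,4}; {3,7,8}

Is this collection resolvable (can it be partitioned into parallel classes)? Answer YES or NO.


v = 9, block size k = 3, number of blocks = 12.
For resolvability, blocks must partition into parallel classes of size v/k = 3.
Total blocks must therefore be a multiple of 3: 12 = 3·4 + 0 ⇒ divisible ✓.
Greedy packing gives 4 candidate class(es). Each should be a full parallel class (size 3, covers all 9 points).
  Class 1 (3 blocks): {1,5,6}; {0,2,4}; {3,7,8}. Points covered: [0, 1, 2, 3, 4, 5, 6, 7, 8].
  Class 2 (3 blocks): {2,5,8}; {0,6,7}; {1,3,4}. Points covered: [0, 1, 2, 3, 4, 5, 6, 7, 8].
  Class 3 (3 blocks): {4,6,8}; {1,2,7}; {0,3,5}. Points covered: [0, 1, 2, 3, 4, 5, 6, 7, 8].
  Class 4 (3 blocks): {2,3,6}; {0,1,8}; {4,5,7}. Points covered: [0, 1, 2, 3, 4, 5, 6, 7, 8].
All classes full (size 3)? YES. All classes cover every point? YES.
Resolvable? YES.

YES


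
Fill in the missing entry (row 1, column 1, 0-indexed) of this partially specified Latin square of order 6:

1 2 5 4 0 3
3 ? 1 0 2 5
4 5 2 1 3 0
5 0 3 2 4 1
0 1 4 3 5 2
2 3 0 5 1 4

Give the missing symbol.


Row 1 contains symbols [0, 1, 2, 3, 5] — missing [4].
Column 1 contains symbols [0, 1, 2, 3, 5] — missing [4].
The missing symbol must appear in both missing sets; intersection = [4].
Therefore the hidden value is 4.

Missing value = 4.


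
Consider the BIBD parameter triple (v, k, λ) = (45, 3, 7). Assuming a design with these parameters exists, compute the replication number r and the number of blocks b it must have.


Any 2-(v, k, λ) BIBD satisfies two necessary conditions:
  (i)  Each point sits in r blocks, and counting incidences through any fixed point gives r(k − 1) = λ(v − 1), so r = λ(v − 1)/(k − 1).
  (ii) Total incidences bk = vr, so b = vr/k.
Step 1: r = λ(v − 1)/(k − 1) = 7·(45 − 1)/(3 − 1) = 7·44/2 = 308/2 = 154.
Step 2: b = vr/k = 45·154/3 = 6930/3 = 2310.
Check integrality: r = 154 ∈ Z ✓, b = 2310 ∈ Z ✓.
(These identities are necessary conditions: they determine r and b for any design with these parameters, but do not by themselves prove that one exists.)

r = 154, b = 2310.


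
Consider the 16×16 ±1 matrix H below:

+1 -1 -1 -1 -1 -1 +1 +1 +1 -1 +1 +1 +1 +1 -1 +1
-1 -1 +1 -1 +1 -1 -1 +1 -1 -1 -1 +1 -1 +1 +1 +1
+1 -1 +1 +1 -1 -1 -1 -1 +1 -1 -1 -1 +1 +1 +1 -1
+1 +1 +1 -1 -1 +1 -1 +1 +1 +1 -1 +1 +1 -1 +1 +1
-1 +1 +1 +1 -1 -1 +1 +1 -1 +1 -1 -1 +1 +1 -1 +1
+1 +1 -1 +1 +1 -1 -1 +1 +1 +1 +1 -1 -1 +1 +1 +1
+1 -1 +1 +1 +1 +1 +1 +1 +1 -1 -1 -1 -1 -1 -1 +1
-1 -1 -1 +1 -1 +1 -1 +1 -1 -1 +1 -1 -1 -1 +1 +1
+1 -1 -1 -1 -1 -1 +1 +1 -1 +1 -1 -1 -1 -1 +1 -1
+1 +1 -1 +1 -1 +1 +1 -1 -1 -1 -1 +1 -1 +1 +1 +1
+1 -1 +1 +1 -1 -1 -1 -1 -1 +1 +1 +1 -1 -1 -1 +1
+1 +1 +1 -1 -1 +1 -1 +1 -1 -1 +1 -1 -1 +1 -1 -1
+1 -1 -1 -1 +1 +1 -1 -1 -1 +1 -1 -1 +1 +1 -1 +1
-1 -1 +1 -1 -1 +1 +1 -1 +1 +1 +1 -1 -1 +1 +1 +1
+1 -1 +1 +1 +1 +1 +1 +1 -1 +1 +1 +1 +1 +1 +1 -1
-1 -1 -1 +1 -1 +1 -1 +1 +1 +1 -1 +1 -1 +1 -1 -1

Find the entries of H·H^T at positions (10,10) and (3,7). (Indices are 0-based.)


Row 3 of H: [1, 1, 1, -1, -1, 1, -1, 1, 1, 1, -1, 1, 1, -1, 1, 1].
Row 7 of H: [-1, -1, -1, 1, -1, 1, -1, 1, -1, -1, 1, -1, -1, -1, 1, 1].
Row 10 of H: [1, -1, 1, 1, -1, -1, -1, -1, -1, 1, 1, 1, -1, -1, -1, 1].
(H·H^T)[10][10] = Σ_j H[10][j]·H[10][j] = (1)² + (-1)² + (1)² + (1)² + (-1)² + (-1)² + (-1)² + (-1)² + (-1)² + (1)² + (1)² + (1)² + (-1)² + (-1)² + (-1)² + (1)² = 1 + 1 + 1 + 1 + 1 + 1 + 1 + 1 + 1 + 1 + 1 + 1 + 1 + 1 + 1 + 1 = 16.
(H·H^T)[3][7] = Σ_j H[3][j]·H[7][j] = (1)·(-1) + (1)·(-1) + (1)·(-1) + (-1)·(1) + (-1)·(-1) + (1)·(1) + (-1)·(-1) + (1)·(1) + (1)·(-1) + (1)·(-1) + (-1)·(1) + (1)·(-1) + (1)·(-1) + (-1)·(-1) + (1)·(1) + (1)·(1) = -1 + -1 + -1 + -1 + 1 + 1 + 1 + 1 + -1 + -1 + -1 + -1 + -1 + 1 + 1 + 1 = -2.
Rows 3 and 7 are not orthogonal (dot product = -2 ≠ 0), so H is not a Hadamard matrix.

(10,10) entry = 16; (3,7) entry = -2.


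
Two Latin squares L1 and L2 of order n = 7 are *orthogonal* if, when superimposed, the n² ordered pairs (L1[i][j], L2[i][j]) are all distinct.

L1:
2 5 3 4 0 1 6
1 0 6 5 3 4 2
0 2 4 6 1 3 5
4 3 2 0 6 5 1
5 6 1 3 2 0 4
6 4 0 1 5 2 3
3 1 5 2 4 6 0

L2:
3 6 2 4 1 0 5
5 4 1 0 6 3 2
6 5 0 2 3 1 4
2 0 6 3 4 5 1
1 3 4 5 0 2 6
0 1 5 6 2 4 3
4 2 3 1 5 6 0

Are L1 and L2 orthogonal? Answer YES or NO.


Form the n² = 49 superimposed pairs (L1[i][j], L2[i][j]), row by row (rows and columns indexed from 0):
row 0: (2,3) (5,6) (3,2) (4,4) (0,1) (1,0) (6,5)
row 1: (1,5) (0,4) (6,1) (5,0) (3,6) (4,3) (2,2)
row 2: (0,6) (2,5) (4,0) (6,2) (1,3) (3,1) (5,4)
row 3: (4,2) (3,0) (2,6) (0,3) (6,4) (5,5) (1,1)
row 4: (5,1) (6,3) (1,4) (3,5) (2,0) (0,2) (4,6)
row 5: (6,0) (4,1) (0,5) (1,6) (5,2) (2,4) (3,3)
row 6: (3,4) (1,2) (5,3) (2,1) (4,5) (6,6) (0,0)
Orthogonality requires all 49 pairs distinct.
Check by first coordinate: for each symbol s of L1, list the L2 entries in the n cells where L1 = s; they must all differ.
  L1 = 0: L2 entries (in reading order) 1, 4, 6, 3, 2, 5, 0 — all 7 distinct ✓
  L1 = 1: L2 entries (in reading order) 0, 5, 3, 1, 4, 6, 2 — all 7 distinct ✓
  L1 = 2: L2 entries (in reading order) 3, 2, 5, 6, 0, 4, 1 — all 7 distinct ✓
  L1 = 3: L2 entries (in reading order) 2, 6, 1, 0, 5, 3, 4 — all 7 distinct ✓
  L1 = 4: L2 entries (in reading order) 4, 3, 0, 2, 6, 1, 5 — all 7 distinct ✓
  L1 = 5: L2 entries (in reading order) 6, 0, 4, 5, 1, 2, 3 — all 7 distinct ✓
  L1 = 6: L2 entries (in reading order) 5, 1, 2, 4, 3, 0, 6 — all 7 distinct ✓
Every symbol of L1 meets every symbol of L2 exactly once, so all 49 pairs are distinct (49 of 49).
Conclusion: YES.

YES


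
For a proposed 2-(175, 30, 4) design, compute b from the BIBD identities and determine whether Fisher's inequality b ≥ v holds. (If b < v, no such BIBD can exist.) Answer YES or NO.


r = λ(v − 1)/(k − 1) = 4·174/29 = 24.
b = vr/k = 175·24/30 = 140.
Fisher's inequality: b ≥ v ⇔ 140 ≥ 175? NO.

NO


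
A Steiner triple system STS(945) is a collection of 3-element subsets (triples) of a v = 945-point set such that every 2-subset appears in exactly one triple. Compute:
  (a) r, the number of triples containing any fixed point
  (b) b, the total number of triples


An STS(v) is a 2-(v, 3, 1) BIBD: block size k = 3, λ = 1.
Replication: r(k − 1) = λ(v − 1) ⇒ r·2 = 945 − 1 = 944 ⇒ r = 472.
Block count: b = v(v − 1)/6 = 945·944/6 = 892080/6 = 148680.
(Check via bk = vr: 148680·3 = 446040 = 945·472 = 446040 ✓.)

r = 472, b = 148680.


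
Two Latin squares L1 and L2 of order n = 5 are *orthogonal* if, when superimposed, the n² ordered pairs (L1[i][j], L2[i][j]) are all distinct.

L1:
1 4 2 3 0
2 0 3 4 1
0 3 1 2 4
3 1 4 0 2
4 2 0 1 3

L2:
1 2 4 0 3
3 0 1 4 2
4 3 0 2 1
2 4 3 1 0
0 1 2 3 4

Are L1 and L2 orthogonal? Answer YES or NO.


Form the n² = 25 superimposed pairs (L1[i][j], L2[i][j]), row by row (rows and columns indexed from 0):
row 0: (1,1) (4,2) (2,4) (3,0) (0,3)
row 1: (2,3) (0,0) (3,1) (4,4) (1,2)
row 2: (0,4) (3,3) (1,0) (2,2) (4,1)
row 3: (3,2) (1,4) (4,3) (0,1) (2,0)
row 4: (4,0) (2,1) (0,2) (1,3) (3,4)
Orthogonality requires all 25 pairs distinct.
Check by first coordinate: for each symbol s of L1, list the L2 entries in the n cells where L1 = s; they must all differ.
  L1 = 0: L2 entries (in reading order) 3, 0, 4, 1, 2 — all 5 distinct ✓
  L1 = 1: L2 entries (in reading order) 1, 2, 0, 4, 3 — all 5 distinct ✓
  L1 = 2: L2 entries (in reading order) 4, 3, 2, 0, 1 — all 5 distinct ✓
  L1 = 3: L2 entries (in reading order) 0, 1, 3, 2, 4 — all 5 distinct ✓
  L1 = 4: L2 entries (in reading order) 2, 4, 1, 3, 0 — all 5 distinct ✓
Every symbol of L1 meets every symbol of L2 exactly once, so all 25 pairs are distinct (25 of 25).
Conclusion: YES.

YES


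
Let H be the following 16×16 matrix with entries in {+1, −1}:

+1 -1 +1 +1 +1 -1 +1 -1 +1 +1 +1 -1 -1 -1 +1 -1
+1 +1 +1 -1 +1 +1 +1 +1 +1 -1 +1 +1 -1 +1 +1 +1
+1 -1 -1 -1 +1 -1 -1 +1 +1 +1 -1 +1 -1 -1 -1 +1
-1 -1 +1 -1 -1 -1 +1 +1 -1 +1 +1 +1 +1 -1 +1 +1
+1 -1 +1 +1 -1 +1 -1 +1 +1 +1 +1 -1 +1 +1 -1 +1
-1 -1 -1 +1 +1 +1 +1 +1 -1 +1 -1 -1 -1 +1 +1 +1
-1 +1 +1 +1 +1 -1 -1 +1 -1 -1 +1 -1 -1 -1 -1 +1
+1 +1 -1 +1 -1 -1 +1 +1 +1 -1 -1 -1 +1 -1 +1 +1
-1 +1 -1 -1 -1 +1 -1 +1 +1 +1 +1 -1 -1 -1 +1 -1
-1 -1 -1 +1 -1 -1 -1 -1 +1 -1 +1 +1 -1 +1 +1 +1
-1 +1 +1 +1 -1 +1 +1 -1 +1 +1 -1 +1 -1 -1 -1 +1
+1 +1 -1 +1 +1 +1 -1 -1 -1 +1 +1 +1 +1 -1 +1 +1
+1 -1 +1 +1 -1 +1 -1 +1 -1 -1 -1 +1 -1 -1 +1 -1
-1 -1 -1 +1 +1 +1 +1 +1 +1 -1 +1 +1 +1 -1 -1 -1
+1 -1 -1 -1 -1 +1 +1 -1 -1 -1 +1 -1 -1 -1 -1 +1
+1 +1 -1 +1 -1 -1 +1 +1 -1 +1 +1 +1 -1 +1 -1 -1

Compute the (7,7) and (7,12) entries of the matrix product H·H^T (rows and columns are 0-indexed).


Row 7 of H: [1, 1, -1, 1, -1, -1, 1, 1, 1, -1, -1, -1, 1, -1, 1, 1].
Row 12 of H: [1, -1, 1, 1, -1, 1, -1, 1, -1, -1, -1, 1, -1, -1, 1, -1].
(H·H^T)[7][7] = Σ_j H[7][j]·H[7][j] = (1)² + (1)² + (-1)² + (1)² + (-1)² + (-1)² + (1)² + (1)² + (1)² + (-1)² + (-1)² + (-1)² + (1)² + (-1)² + (1)² + (1)² = 1 + 1 + 1 + 1 + 1 + 1 + 1 + 1 + 1 + 1 + 1 + 1 + 1 + 1 + 1 + 1 = 16.
(H·H^T)[7][12] = Σ_j H[7][j]·H[12][j] = (1)·(1) + (1)·(-1) + (-1)·(1) + (1)·(1) + (-1)·(-1) + (-1)·(1) + (1)·(-1) + (1)·(1) + (1)·(-1) + (-1)·(-1) + (-1)·(-1) + (-1)·(1) + (1)·(-1) + (-1)·(-1) + (1)·(1) + (1)·(-1) = 1 + -1 + -1 + 1 + 1 + -1 + -1 + 1 + -1 + 1 + 1 + -1 + -1 + 1 + 1 + -1 = 0.
So rows 7 and 12 are orthogonal; the diagonal entry equals n = 16.

(7,7) entry = 16; (7,12) entry = 0.


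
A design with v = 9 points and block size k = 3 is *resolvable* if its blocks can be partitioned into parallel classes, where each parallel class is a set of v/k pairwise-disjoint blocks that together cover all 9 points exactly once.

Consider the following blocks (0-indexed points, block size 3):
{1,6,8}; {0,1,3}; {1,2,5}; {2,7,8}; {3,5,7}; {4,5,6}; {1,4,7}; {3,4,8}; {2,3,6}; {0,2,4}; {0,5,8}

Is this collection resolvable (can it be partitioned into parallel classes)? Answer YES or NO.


v = 9, block size k = 3, number of blocks = 11.
For resolvability, blocks must partition into parallel classes of size v/k = 3.
Total blocks must therefore be a multiple of 3: 11 = 3·3 + 2 ⇒ not divisible ✗.
Resolvable? NO.

NO


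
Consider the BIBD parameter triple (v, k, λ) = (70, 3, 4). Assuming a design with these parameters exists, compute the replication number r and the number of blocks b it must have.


Any 2-(v, k, λ) BIBD satisfies two necessary conditions:
  (i)  Each point sits in r blocks, and counting incidences through any fixed point gives r(k − 1) = λ(v − 1), so r = λ(v − 1)/(k − 1).
  (ii) Total incidences bk = vr, so b = vr/k.
Step 1: r = λ(v − 1)/(k − 1) = 4·(70 − 1)/(3 − 1) = 4·69/2 = 276/2 = 138.
Step 2: b = vr/k = 70·138/3 = 9660/3 = 3220.
Check integrality: r = 138 ∈ Z ✓, b = 3220 ∈ Z ✓.
(These identities are necessary conditions: they determine r and b for any design with these parameters, but do not by themselves prove that one exists.)

r = 138, b = 3220.


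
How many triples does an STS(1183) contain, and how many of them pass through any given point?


An STS(v) is a 2-(v, 3, 1) BIBD: block size k = 3, λ = 1.
Replication: r(k − 1) = λ(v − 1) ⇒ r·2 = 1183 − 1 = 1182 ⇒ r = 591.
Block count: bk = vr ⇒ b·3 = 1183·591 = 699153 ⇒ b = 233051.

r = 591, b = 233051.


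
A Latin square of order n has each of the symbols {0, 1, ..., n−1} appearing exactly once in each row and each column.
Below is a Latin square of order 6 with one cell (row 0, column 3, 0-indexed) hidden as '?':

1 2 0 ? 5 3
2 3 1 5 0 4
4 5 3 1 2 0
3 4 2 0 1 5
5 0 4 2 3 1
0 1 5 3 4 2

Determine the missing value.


Row 0 contains symbols [0, 1, 2, 3, 5] — missing [4].
Column 3 contains symbols [0, 1, 2, 3, 5] — missing [4].
The missing symbol must appear in both missing sets; intersection = [4].
Therefore the hidden value is 4.

Missing value = 4.


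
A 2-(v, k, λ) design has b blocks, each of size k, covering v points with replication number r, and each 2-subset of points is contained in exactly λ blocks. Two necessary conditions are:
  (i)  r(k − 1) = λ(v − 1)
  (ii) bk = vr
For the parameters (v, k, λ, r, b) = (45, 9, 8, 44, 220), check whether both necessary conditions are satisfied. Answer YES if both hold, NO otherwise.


Condition (i): r(k − 1) = 44·8 = 352; λ(v − 1) = 8·44 = 352. Match? YES.
Condition (ii): bk = 220·9 = 1980; vr = 45·44 = 1980. Match? YES.
Both conditions hold? YES.

YES


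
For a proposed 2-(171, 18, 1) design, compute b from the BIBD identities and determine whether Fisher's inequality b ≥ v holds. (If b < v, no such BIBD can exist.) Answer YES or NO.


b = λv(v − 1)/(k(k − 1)) = 1·171·170/(18·17) = 29070/306 = 95.
Compare with v = 171: b < v, so Fisher's inequality fails.

NO


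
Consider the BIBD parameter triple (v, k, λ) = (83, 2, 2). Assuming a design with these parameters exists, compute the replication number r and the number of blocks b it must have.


Any 2-(v, k, λ) BIBD satisfies two necessary conditions:
  (i)  Each point sits in r blocks, and counting incidences through any fixed point gives r(k − 1) = λ(v − 1), so r = λ(v − 1)/(k − 1).
  (ii) Total incidences bk = vr, so b = vr/k.
Step 1: r = λ(v − 1)/(k − 1) = 2·(83 − 1)/(2 − 1) = 2·82/1 = 164/1 = 164.
Step 2: b = vr/k = 83·164/2 = 13612/2 = 6806.
Check integrality: r = 164 ∈ Z ✓, b = 6806 ∈ Z ✓.
(These identities are necessary conditions: they determine r and b for any design with these parameters, but do not by themselves prove that one exists.)

r = 164, b = 6806.


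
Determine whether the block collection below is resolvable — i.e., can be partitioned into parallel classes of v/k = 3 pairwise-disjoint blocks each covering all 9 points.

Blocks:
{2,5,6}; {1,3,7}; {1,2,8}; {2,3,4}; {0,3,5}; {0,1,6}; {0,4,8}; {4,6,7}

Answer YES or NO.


v = 9, block size k = 3, number of blocks = 8.
For resolvability, blocks must partition into parallel classes of size v/k = 3.
Total blocks must therefore be a multiple of 3: 8 = 3·2 + 2 ⇒ not divisible ✗.
Resolvable? NO.

NO


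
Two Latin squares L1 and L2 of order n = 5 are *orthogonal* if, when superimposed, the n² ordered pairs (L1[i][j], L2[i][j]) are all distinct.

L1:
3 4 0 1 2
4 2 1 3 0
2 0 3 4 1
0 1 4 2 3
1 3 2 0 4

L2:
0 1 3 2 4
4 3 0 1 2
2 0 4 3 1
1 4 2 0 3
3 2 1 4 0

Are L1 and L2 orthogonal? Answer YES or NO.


Form the n² = 25 superimposed pairs (L1[i][j], L2[i][j]), row by row (rows and columns indexed from 0):
row 0: (3,0) (4,1) (0,3) (1,2) (2,4)
row 1: (4,4) (2,3) (1,0) (3,1) (0,2)
row 2: (2,2) (0,0) (3,4) (4,3) (1,1)
row 3: (0,1) (1,4) (4,2) (2,0) (3,3)
row 4: (1,3) (3,2) (2,1) (0,4) (4,0)
Orthogonality requires all 25 pairs distinct.
Check by first coordinate: for each symbol s of L1, list the L2 entries in the n cells where L1 = s; they must all differ.
  L1 = 0: L2 entries (in reading order) 3, 2, 0, 1, 4 — all 5 distinct ✓
  L1 = 1: L2 entries (in reading order) 2, 0, 1, 4, 3 — all 5 distinct ✓
  L1 = 2: L2 entries (in reading order) 4, 3, 2, 0, 1 — all 5 distinct ✓
  L1 = 3: L2 entries (in reading order) 0, 1, 4, 3, 2 — all 5 distinct ✓
  L1 = 4: L2 entries (in reading order) 1, 4, 3, 2, 0 — all 5 distinct ✓
Every symbol of L1 meets every symbol of L2 exactly once, so all 25 pairs are distinct (25 of 25).
Conclusion: YES.

YES


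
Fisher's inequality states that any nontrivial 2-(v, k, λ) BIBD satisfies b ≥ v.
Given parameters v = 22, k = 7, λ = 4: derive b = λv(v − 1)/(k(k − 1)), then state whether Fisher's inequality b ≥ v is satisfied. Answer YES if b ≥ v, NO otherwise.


b = λv(v − 1)/(k(k − 1)) = 4·22·21/(7·6) = 1848/42 = 44.
Compare with v = 22: b ≥ v, so Fisher's inequality holds.

YES


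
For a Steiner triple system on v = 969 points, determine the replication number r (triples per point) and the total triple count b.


An STS(v) is a 2-(v, 3, 1) BIBD: block size k = 3, λ = 1.
Replication: r(k − 1) = λ(v − 1) ⇒ r·2 = 969 − 1 = 968 ⇒ r = 484.
Block count: bk = vr ⇒ b·3 = 969·484 = 468996 ⇒ b = 156332.

r = 484, b = 156332.


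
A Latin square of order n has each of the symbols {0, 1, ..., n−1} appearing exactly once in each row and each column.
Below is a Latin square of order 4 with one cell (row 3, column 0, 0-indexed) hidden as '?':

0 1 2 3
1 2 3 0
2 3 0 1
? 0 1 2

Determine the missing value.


Row 3 contains symbols [0, 1, 2] — missing [3].
Column 0 contains symbols [0, 1, 2] — missing [3].
The missing symbol must appear in both missing sets; intersection = [3].
Therefore the hidden value is 3.

Missing value = 3.


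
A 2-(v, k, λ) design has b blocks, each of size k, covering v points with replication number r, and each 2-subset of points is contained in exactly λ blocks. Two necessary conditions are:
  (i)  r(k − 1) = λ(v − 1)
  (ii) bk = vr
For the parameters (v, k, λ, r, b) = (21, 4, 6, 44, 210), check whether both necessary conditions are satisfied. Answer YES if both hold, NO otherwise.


Condition (i): r(k − 1) = 44·3 = 132; λ(v − 1) = 6·20 = 120. Match? NO.
Condition (ii): bk = 210·4 = 840; vr = 21·44 = 924. Match? NO.
Both conditions hold? NO.

NO


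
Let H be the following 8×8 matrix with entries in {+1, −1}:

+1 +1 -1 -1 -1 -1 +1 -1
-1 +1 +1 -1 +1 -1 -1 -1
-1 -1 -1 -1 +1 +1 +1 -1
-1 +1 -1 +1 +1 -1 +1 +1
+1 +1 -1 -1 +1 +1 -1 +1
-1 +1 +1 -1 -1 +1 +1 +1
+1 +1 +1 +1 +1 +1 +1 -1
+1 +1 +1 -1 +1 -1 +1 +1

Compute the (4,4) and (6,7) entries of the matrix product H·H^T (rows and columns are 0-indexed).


Row 4 of H: [1, 1, -1, -1, 1, 1, -1, 1].
Row 6 of H: [1, 1, 1, 1, 1, 1, 1, -1].
Row 7 of H: [1, 1, 1, -1, 1, -1, 1, 1].
(H·H^T)[4][4] = Σ_j H[4][j]·H[4][j] = (1)² + (1)² + (-1)² + (-1)² + (1)² + (1)² + (-1)² + (1)² = 1 + 1 + 1 + 1 + 1 + 1 + 1 + 1 = 8.
(H·H^T)[6][7] = Σ_j H[6][j]·H[7][j] = (1)·(1) + (1)·(1) + (1)·(1) + (1)·(-1) + (1)·(1) + (1)·(-1) + (1)·(1) + (-1)·(1) = 1 + 1 + 1 + -1 + 1 + -1 + 1 + -1 = 2.
Rows 6 and 7 are not orthogonal (dot product = 2 ≠ 0), so H is not a Hadamard matrix.

(4,4) entry = 8; (6,7) entry = 2.


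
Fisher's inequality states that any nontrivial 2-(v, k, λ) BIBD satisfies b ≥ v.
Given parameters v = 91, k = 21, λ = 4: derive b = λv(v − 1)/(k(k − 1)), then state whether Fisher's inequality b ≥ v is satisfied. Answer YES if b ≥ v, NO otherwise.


b = λv(v − 1)/(k(k − 1)) = 4·91·90/(21·20) = 32760/420 = 78.
Compare with v = 91: b < v, so Fisher's inequality fails.

NO


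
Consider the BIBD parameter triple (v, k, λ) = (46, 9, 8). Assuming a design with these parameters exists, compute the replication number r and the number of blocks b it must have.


Any 2-(v, k, λ) BIBD satisfies two necessary conditions:
  (i)  Each point sits in r blocks, and counting incidences through any fixed point gives r(k − 1) = λ(v − 1), so r = λ(v − 1)/(k − 1).
  (ii) Total incidences bk = vr, so b = vr/k.
Step 1: r = λ(v − 1)/(k − 1) = 8·(46 − 1)/(9 − 1) = 8·45/8 = 360/8 = 45.
Step 2: b = vr/k = 46·45/9 = 2070/9 = 230.
Check integrality: r = 45 ∈ Z ✓, b = 230 ∈ Z ✓.
(These identities are necessary conditions: they determine r and b for any design with these parameters, but do not by themselves prove that one exists.)

r = 45, b = 230.


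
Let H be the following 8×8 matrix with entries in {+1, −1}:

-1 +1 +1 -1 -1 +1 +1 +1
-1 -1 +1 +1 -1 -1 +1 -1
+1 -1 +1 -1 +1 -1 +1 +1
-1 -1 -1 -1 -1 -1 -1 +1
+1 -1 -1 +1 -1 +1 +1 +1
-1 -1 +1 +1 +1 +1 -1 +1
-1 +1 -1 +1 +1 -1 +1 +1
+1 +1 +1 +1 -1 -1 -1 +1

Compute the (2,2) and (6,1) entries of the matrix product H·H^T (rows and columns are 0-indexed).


Row 1 of H: [-1, -1, 1, 1, -1, -1, 1, -1].
Row 2 of H: [1, -1, 1, -1, 1, -1, 1, 1].
Row 6 of H: [-1, 1, -1, 1, 1, -1, 1, 1].
(H·H^T)[2][2] = Σ_j H[2][j]·H[2][j] = (1)² + (-1)² + (1)² + (-1)² + (1)² + (-1)² + (1)² + (1)² = 1 + 1 + 1 + 1 + 1 + 1 + 1 + 1 = 8.
(H·H^T)[6][1] = Σ_j H[6][j]·H[1][j] = (-1)·(-1) + (1)·(-1) + (-1)·(1) + (1)·(1) + (1)·(-1) + (-1)·(-1) + (1)·(1) + (1)·(-1) = 1 + -1 + -1 + 1 + -1 + 1 + 1 + -1 = 0.
So rows 6 and 1 are orthogonal; the diagonal entry equals n = 8.

(2,2) entry = 8; (6,1) entry = 0.


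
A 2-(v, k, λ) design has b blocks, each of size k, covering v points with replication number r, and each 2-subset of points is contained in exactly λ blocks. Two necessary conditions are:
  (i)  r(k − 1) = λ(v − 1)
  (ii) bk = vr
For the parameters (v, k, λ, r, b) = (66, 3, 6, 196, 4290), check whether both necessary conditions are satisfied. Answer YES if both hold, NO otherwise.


Condition (i): r(k − 1) = 196·2 = 392; λ(v − 1) = 6·65 = 390. Match? NO.
Condition (ii): bk = 4290·3 = 12870; vr = 66·196 = 12936. Match? NO.
Both conditions hold? NO.

NO


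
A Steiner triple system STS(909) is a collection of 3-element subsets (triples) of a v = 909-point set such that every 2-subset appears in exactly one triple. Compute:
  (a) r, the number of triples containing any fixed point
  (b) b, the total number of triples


An STS(v) is a 2-(v, 3, 1) BIBD: block size k = 3, λ = 1.
Replication: r(k − 1) = λ(v − 1) ⇒ r·2 = 909 − 1 = 908 ⇒ r = 454.
Block count: b = v(v − 1)/6 = 909·908/6 = 825372/6 = 137562.
(Check via bk = vr: 137562·3 = 412686 = 909·454 = 412686 ✓.)

r = 454, b = 137562.


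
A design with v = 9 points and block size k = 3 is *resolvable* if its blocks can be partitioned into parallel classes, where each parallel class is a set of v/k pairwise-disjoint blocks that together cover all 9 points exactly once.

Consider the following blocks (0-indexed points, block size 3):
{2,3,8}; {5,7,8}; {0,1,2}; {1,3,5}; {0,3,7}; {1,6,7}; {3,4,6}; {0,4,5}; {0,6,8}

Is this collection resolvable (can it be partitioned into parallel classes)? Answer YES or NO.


v = 9, block size k = 3, number of blocks = 9.
For resolvability, blocks must partition into parallel classes of size v/k = 3.
Total blocks must therefore be a multiple of 3: 9 = 3·3 + 0 ⇒ divisible ✓.
Consider block {1,3,5}. The only other block(s) in the collection disjoint from it are {0,6,8} — just 1 block(s). Any parallel class containing {1,3,5} would need 2 other blocks each disjoint from it, so no parallel class of size 3 can contain {1,3,5}.
Since every block must belong to some parallel class in a resolution, the collection cannot be partitioned into parallel classes.
Resolvable? NO.

NO


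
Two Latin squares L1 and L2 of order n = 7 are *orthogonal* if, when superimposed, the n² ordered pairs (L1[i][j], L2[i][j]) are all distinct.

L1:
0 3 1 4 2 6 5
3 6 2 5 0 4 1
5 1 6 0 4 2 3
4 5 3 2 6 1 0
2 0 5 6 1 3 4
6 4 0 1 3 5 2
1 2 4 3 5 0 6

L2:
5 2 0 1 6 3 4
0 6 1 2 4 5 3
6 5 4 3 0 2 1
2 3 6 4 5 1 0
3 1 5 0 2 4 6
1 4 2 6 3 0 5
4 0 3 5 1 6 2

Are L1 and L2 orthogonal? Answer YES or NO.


Form the n² = 49 superimposed pairs (L1[i][j], L2[i][j]), row by row (rows and columns indexed from 0):
row 0: (0,5) (3,2) (1,0) (4,1) (2,6) (6,3) (5,4)
row 1: (3,0) (6,6) (2,1) (5,2) (0,4) (4,5) (1,3)
row 2: (5,6) (1,5) (6,4) (0,3) (4,0) (2,2) (3,1)
row 3: (4,2) (5,3) (3,6) (2,4) (6,5) (1,1) (0,0)
row 4: (2,3) (0,1) (5,5) (6,0) (1,2) (3,4) (4,6)
row 5: (6,1) (4,4) (0,2) (1,6) (3,3) (5,0) (2,5)
row 6: (1,4) (2,0) (4,3) (3,5) (5,1) (0,6) (6,2)
Orthogonality requires all 49 pairs distinct.
Check by first coordinate: for each symbol s of L1, list the L2 entries in the n cells where L1 = s; they must all differ.
  L1 = 0: L2 entries (in reading order) 5, 4, 3, 0, 1, 2, 6 — all 7 distinct ✓
  L1 = 1: L2 entries (in reading order) 0, 3, 5, 1, 2, 6, 4 — all 7 distinct ✓
  L1 = 2: L2 entries (in reading order) 6, 1, 2, 4, 3, 5, 0 — all 7 distinct ✓
  L1 = 3: L2 entries (in reading order) 2, 0, 1, 6, 4, 3, 5 — all 7 distinct ✓
  L1 = 4: L2 entries (in reading order) 1, 5, 0, 2, 6, 4, 3 — all 7 distinct ✓
  L1 = 5: L2 entries (in reading order) 4, 2, 6, 3, 5, 0, 1 — all 7 distinct ✓
  L1 = 6: L2 entries (in reading order) 3, 6, 4, 5, 0, 1, 2 — all 7 distinct ✓
Every symbol of L1 meets every symbol of L2 exactly once, so all 49 pairs are distinct (49 of 49).
Conclusion: YES.

YES


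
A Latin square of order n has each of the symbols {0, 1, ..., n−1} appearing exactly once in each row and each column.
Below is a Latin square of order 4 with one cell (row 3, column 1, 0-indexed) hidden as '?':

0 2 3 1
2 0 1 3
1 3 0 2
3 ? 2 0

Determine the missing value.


Row 3 contains symbols [0, 2, 3] — missing [1].
Column 1 contains symbols [0, 2, 3] — missing [1].
The missing symbol must appear in both missing sets; intersection = [1].
Therefore the hidden value is 1.

Missing value = 1.


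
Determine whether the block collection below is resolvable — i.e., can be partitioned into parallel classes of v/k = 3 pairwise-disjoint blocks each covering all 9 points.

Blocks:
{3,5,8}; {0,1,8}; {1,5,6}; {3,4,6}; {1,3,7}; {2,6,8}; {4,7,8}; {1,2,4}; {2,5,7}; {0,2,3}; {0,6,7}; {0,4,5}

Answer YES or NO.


v = 9, block size k = 3, number of blocks = 12.
For resolvability, blocks must partition into parallel classes of size v/k = 3.
Total blocks must therefore be a multiple of 3: 12 = 3·4 + 0 ⇒ divisible ✓.
Greedy packing gives 4 candidate class(es). Each should be a full parallel class (size 3, covers all 9 points).
  Class 1 (3 blocks): {3,5,8}; {1,2,4}; {0,6,7}. Points covered: [0, 1, 2, 3, 4, 5, 6, 7, 8].
  Class 2 (3 blocks): {0,1,8}; {3,4,6}; {2,5,7}. Points covered: [0, 1, 2, 3, 4, 5, 6, 7, 8].
  Class 3 (3 blocks): {1,5,6}; {4,7,8}; {0,2,3}. Points covered: [0, 1, 2, 3, 4, 5, 6, 7, 8].
  Class 4 (3 blocks): {1,3,7}; {2,6,8}; {0,4,5}. Points covered: [0, 1, 2, 3, 4, 5, 6, 7, 8].
All classes full (size 3)? YES. All classes cover every point? YES.
Resolvable? YES.

YES


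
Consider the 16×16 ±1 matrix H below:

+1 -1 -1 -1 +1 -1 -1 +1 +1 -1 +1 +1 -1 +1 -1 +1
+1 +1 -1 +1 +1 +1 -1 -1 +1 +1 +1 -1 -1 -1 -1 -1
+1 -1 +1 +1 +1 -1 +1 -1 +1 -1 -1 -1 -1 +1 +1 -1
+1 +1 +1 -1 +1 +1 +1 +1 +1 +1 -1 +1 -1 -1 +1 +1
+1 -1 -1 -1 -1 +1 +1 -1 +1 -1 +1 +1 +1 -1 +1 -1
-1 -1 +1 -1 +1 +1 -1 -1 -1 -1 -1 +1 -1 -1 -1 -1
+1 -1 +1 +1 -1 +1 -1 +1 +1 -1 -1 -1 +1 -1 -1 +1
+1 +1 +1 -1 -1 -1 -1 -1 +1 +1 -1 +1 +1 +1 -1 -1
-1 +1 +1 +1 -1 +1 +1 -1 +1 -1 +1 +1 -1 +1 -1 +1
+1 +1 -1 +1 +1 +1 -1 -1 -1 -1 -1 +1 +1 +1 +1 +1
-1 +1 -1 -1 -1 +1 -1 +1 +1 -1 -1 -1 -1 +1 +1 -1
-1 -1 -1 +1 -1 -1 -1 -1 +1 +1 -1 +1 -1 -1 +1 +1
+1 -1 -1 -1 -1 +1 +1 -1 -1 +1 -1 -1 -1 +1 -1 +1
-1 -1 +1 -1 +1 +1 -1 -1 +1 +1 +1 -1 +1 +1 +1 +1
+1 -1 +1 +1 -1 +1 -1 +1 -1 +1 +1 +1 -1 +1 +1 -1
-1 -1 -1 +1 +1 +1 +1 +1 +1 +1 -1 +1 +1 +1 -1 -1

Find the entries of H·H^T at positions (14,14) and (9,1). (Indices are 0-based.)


Row 1 of H: [1, 1, -1, 1, 1, 1, -1, -1, 1, 1, 1, -1, -1, -1, -1, -1].
Row 9 of H: [1, 1, -1, 1, 1, 1, -1, -1, -1, -1, -1, 1, 1, 1, 1, 1].
Row 14 of H: [1, -1, 1, 1, -1, 1, -1, 1, -1, 1, 1, 1, -1, 1, 1, -1].
(H·H^T)[14][14] = Σ_j H[14][j]·H[14][j] = (1)² + (-1)² + (1)² + (1)² + (-1)² + (1)² + (-1)² + (1)² + (-1)² + (1)² + (1)² + (1)² + (-1)² + (1)² + (1)² + (-1)² = 1 + 1 + 1 + 1 + 1 + 1 + 1 + 1 + 1 + 1 + 1 + 1 + 1 + 1 + 1 + 1 = 16.
(H·H^T)[9][1] = Σ_j H[9][j]·H[1][j] = (1)·(1) + (1)·(1) + (-1)·(-1) + (1)·(1) + (1)·(1) + (1)·(1) + (-1)·(-1) + (-1)·(-1) + (-1)·(1) + (-1)·(1) + (-1)·(1) + (1)·(-1) + (1)·(-1) + (1)·(-1) + (1)·(-1) + (1)·(-1) = 1 + 1 + 1 + 1 + 1 + 1 + 1 + 1 + -1 + -1 + -1 + -1 + -1 + -1 + -1 + -1 = 0.
So rows 9 and 1 are orthogonal; the diagonal entry equals n = 16.

(14,14) entry = 16; (9,1) entry = 0.


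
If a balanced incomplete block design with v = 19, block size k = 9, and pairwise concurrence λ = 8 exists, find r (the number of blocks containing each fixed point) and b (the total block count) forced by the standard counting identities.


Any 2-(v, k, λ) BIBD satisfies two necessary conditions:
  (i)  Each point sits in r blocks, and counting incidences through any fixed point gives r(k − 1) = λ(v − 1), so r = λ(v − 1)/(k − 1).
  (ii) Total incidences bk = vr, so b = vr/k.
Step 1: r = λ(v − 1)/(k − 1) = 8·(19 − 1)/(9 − 1) = 8·18/8 = 144/8 = 18.
Step 2: b = vr/k = 19·18/9 = 342/9 = 38.
Check integrality: r = 18 ∈ Z ✓, b = 38 ∈ Z ✓.
(These identities are necessary conditions: they determine r and b for any design with these parameters, but do not by themselves prove that one exists.)

r = 18, b = 38.


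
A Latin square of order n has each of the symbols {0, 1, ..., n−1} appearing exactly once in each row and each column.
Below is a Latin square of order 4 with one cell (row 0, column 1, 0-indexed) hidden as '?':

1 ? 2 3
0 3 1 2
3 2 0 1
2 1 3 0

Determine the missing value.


Row 0 contains symbols [1, 2, 3] — missing [0].
Column 1 contains symbols [1, 2, 3] — missing [0].
The missing symbol must appear in both missing sets; intersection = [0].
Therefore the hidden value is 0.

Missing value = 0.


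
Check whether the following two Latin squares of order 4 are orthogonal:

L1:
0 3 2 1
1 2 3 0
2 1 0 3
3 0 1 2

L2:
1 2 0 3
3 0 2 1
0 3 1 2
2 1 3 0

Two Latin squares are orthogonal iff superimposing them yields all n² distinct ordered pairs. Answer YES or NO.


Form the n² = 16 superimposed pairs (L1[i][j], L2[i][j]), row by row (rows and columns indexed from 0):
row 0: (0,1) (3,2) (2,0) (1,3)
row 1: (1,3) (2,0) (3,2) (0,1)
row 2: (2,0) (1,3) (0,1) (3,2)
row 3: (3,2) (0,1) (1,3) (2,0)
Orthogonality requires all 16 pairs distinct.
But the pair (1,3) repeats: cell (0,3) has L1 = 1, L2 = 3, and cell (1,0) has L1 = 1, L2 = 3.
A repeated pair means some other pair never occurs (only 4 distinct pairs out of 16), so the squares are not orthogonal.
Conclusion: NO.

NO


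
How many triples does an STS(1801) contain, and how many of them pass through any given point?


An STS(v) is a 2-(v, 3, 1) BIBD: block size k = 3, λ = 1.
Replication: r(k − 1) = λ(v − 1) ⇒ r·2 = 1801 − 1 = 1800 ⇒ r = 900.
Block count: bk = vr ⇒ b·3 = 1801·900 = 1620900 ⇒ b = 540300.
(Check via b = v(v − 1)/6 = 1801·1800/6 = 3241800/6 = 540300.)

r = 900, b = 540300.


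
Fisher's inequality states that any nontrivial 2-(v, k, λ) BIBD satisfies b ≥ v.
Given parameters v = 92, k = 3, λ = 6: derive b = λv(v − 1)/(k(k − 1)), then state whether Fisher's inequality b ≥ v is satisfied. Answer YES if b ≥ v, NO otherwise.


b = λv(v − 1)/(k(k − 1)) = 6·92·91/(3·2) = 50232/6 = 8372.
Compare with v = 92: b ≥ v, so Fisher's inequality holds.

YES


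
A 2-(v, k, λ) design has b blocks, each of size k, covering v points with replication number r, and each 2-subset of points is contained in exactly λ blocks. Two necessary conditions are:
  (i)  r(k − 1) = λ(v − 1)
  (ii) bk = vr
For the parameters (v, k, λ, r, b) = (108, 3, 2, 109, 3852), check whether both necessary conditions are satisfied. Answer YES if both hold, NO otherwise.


Condition (i): r(k − 1) = 109·2 = 218; λ(v − 1) = 2·107 = 214. Match? NO.
Condition (ii): bk = 3852·3 = 11556; vr = 108·109 = 11772. Match? NO.
Both conditions hold? NO.

NO


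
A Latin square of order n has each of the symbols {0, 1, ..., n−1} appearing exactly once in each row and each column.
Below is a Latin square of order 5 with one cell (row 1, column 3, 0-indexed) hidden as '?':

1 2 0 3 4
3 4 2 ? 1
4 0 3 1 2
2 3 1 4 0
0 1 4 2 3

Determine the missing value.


Row 1 contains symbols [1, 2, 3, 4] — missing [0].
Column 3 contains symbols [1, 2, 3, 4] — missing [0].
The missing symbol must appear in both missing sets; intersection = [0].
Therefore the hidden value is 0.

Missing value = 0.


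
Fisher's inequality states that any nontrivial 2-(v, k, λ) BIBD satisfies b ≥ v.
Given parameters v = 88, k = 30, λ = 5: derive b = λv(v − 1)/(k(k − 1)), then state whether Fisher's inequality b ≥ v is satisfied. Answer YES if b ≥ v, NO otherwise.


r = λ(v − 1)/(k − 1) = 5·87/29 = 15.
b = vr/k = 88·15/30 = 44.
Fisher's inequality: b ≥ v ⇔ 44 ≥ 88? NO.

NO


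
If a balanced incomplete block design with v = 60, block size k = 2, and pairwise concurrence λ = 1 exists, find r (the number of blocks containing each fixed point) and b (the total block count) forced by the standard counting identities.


Any 2-(v, k, λ) BIBD satisfies two necessary conditions:
  (i)  Each point sits in r blocks, and counting incidences through any fixed point gives r(k − 1) = λ(v − 1), so r = λ(v − 1)/(k − 1).
  (ii) Total incidences bk = vr, so b = vr/k.
Step 1: r = λ(v − 1)/(k − 1) = 1·(60 − 1)/(2 − 1) = 1·59/1 = 59/1 = 59.
Step 2: b = vr/k = 60·59/2 = 3540/2 = 1770.
Check integrality: r = 59 ∈ Z ✓, b = 1770 ∈ Z ✓.
(These identities are necessary conditions: they determine r and b for any design with these parameters, but do not by themselves prove that one exists.)

r = 59, b = 1770.


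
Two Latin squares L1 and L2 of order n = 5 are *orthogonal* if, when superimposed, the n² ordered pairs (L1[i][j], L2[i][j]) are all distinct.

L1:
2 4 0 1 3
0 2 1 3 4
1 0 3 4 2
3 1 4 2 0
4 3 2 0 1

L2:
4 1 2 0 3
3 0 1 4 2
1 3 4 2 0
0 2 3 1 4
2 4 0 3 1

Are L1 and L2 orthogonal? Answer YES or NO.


Form the n² = 25 superimposed pairs (L1[i][j], L2[i][j]), row by row (rows and columns indexed from 0):
row 0: (2,4) (4,1) (0,2) (1,0) (3,3)
row 1: (0,3) (2,0) (1,1) (3,4) (4,2)
row 2: (1,1) (0,3) (3,4) (4,2) (2,0)
row 3: (3,0) (1,2) (4,3) (2,1) (0,4)
row 4: (4,2) (3,4) (2,0) (0,3) (1,1)
Orthogonality requires all 25 pairs distinct.
But the pair (1,1) repeats: cell (1,2) has L1 = 1, L2 = 1, and cell (2,0) has L1 = 1, L2 = 1.
A repeated pair means some other pair never occurs (only 15 distinct pairs out of 25), so the squares are not orthogonal.
Conclusion: NO.

NO


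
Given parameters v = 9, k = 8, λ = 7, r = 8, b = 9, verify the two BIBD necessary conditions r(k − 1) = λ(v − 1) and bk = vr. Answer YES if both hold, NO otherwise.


Condition (i): r(k − 1) = 8·7 = 56; λ(v − 1) = 7·8 = 56. Match? YES.
Condition (ii): bk = 9·8 = 72; vr = 9·8 = 72. Match? YES.
Both conditions hold? YES.

YES


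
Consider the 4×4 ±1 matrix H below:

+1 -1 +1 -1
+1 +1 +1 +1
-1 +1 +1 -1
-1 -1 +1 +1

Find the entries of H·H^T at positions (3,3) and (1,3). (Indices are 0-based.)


Row 1 of H: [1, 1, 1, 1].
Row 3 of H: [-1, -1, 1, 1].
(H·H^T)[3][3] = Σ_j H[3][j]·H[3][j] = (-1)² + (-1)² + (1)² + (1)² = 1 + 1 + 1 + 1 = 4.
(H·H^T)[1][3] = Σ_j H[1][j]·H[3][j] = (1)·(-1) + (1)·(-1) + (1)·(1) + (1)·(1) = -1 + -1 + 1 + 1 = 0.
So rows 1 and 3 are orthogonal; the diagonal entry equals n = 4.

(3,3) entry = 4; (1,3) entry = 0.


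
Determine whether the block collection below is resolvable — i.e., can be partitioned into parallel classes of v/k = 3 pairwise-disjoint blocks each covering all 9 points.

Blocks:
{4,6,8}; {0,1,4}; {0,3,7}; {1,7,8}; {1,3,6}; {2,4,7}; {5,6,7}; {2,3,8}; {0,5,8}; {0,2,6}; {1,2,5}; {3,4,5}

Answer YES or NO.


v = 9, block size k = 3, number of blocks = 12.
For resolvability, blocks must partition into parallel classes of size v/k = 3.
Total blocks must therefore be a multiple of 3: 12 = 3·4 + 0 ⇒ divisible ✓.
Greedy packing gives 4 candidate class(es). Each should be a full parallel class (size 3, covers all 9 points).
  Class 1 (3 blocks): {4,6,8}; {0,3,7}; {1,2,5}. Points covered: [0, 1, 2, 3, 4, 5, 6, 7, 8].
  Class 2 (3 blocks): {0,1,4}; {5,6,7}; {2,3,8}. Points covered: [0, 1, 2, 3, 4, 5, 6, 7, 8].
  Class 3 (3 blocks): {1,7,8}; {0,2,6}; {3,4,5}. Points covered: [0, 1, 2, 3, 4, 5, 6, 7, 8].
  Class 4 (3 blocks): {1,3,6}; {2,4,7}; {0,5,8}. Points covered: [0, 1, 2, 3, 4, 5, 6, 7, 8].
All classes full (size 3)? YES. All classes cover every point? YES.
Resolvable? YES.

YES


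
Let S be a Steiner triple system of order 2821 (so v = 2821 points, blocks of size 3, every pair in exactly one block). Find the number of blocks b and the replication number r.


An STS(v) is a 2-(v, 3, 1) BIBD: block size k = 3, λ = 1.
Replication: r(k − 1) = λ(v − 1) ⇒ r·2 = 2821 − 1 = 2820 ⇒ r = 1410.
Block count: b = v(v − 1)/6 = 2821·2820/6 = 7955220/6 = 1325870.

r = 1410, b = 1325870.


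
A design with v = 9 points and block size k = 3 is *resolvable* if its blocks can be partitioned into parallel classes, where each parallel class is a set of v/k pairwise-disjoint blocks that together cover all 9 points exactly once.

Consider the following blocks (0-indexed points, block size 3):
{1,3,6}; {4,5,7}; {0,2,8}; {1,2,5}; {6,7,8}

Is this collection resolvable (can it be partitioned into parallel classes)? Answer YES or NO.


v = 9, block size k = 3, number of blocks = 5.
For resolvability, blocks must partition into parallel classes of size v/k = 3.
Total blocks must therefore be a multiple of 3: 5 = 3·1 + 2 ⇒ not divisible ✗.
Resolvable? NO.

NO


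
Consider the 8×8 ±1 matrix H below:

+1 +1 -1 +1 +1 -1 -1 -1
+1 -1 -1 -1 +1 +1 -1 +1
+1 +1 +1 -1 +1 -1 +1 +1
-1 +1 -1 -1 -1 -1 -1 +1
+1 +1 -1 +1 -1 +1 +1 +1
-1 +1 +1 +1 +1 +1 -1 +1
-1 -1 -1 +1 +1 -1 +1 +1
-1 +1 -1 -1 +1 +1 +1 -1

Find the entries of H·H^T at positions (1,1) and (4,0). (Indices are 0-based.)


Row 0 of H: [1, 1, -1, 1, 1, -1, -1, -1].
Row 1 of H: [1, -1, -1, -1, 1, 1, -1, 1].
Row 4 of H: [1, 1, -1, 1, -1, 1, 1, 1].
(H·H^T)[1][1] = Σ_j H[1][j]·H[1][j] = (1)² + (-1)² + (-1)² + (-1)² + (1)² + (1)² + (-1)² + (1)² = 1 + 1 + 1 + 1 + 1 + 1 + 1 + 1 = 8.
(H·H^T)[4][0] = Σ_j H[4][j]·H[0][j] = (1)·(1) + (1)·(1) + (-1)·(-1) + (1)·(1) + (-1)·(1) + (1)·(-1) + (1)·(-1) + (1)·(-1) = 1 + 1 + 1 + 1 + -1 + -1 + -1 + -1 = 0.
So rows 4 and 0 are orthogonal; the diagonal entry equals n = 8.

(1,1) entry = 8; (4,0) entry = 0.


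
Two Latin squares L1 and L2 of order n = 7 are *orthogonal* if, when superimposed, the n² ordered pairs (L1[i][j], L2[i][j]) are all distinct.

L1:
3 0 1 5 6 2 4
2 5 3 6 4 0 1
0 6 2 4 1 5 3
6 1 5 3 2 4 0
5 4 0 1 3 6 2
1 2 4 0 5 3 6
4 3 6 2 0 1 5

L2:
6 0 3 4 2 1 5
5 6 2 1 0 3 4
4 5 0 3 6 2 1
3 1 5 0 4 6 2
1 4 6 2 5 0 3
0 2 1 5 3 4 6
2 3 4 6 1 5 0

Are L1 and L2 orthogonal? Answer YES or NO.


Form the n² = 49 superimposed pairs (L1[i][j], L2[i][j]), row by row (rows and columns indexed from 0):
row 0: (3,6) (0,0) (1,3) (5,4) (6,2) (2,1) (4,5)
row 1: (2,5) (5,6) (3,2) (6,1) (4,0) (0,3) (1,4)
row 2: (0,4) (6,5) (2,0) (4,3) (1,6) (5,2) (3,1)
row 3: (6,3) (1,1) (5,5) (3,0) (2,4) (4,6) (0,2)
row 4: (5,1) (4,4) (0,6) (1,2) (3,5) (6,0) (2,3)
row 5: (1,0) (2,2) (4,1) (0,5) (5,3) (3,4) (6,6)
row 6: (4,2) (3,3) (6,4) (2,6) (0,1) (1,5) (5,0)
Orthogonality requires all 49 pairs distinct.
Check by first coordinate: for each symbol s of L1, list the L2 entries in the n cells where L1 = s; they must all differ.
  L1 = 0: L2 entries (in reading order) 0, 3, 4, 2, 6, 5, 1 — all 7 distinct ✓
  L1 = 1: L2 entries (in reading order) 3, 4, 6, 1, 2, 0, 5 — all 7 distinct ✓
  L1 = 2: L2 entries (in reading order) 1, 5, 0, 4, 3, 2, 6 — all 7 distinct ✓
  L1 = 3: L2 entries (in reading order) 6, 2, 1, 0, 5, 4, 3 — all 7 distinct ✓
  L1 = 4: L2 entries (in reading order) 5, 0, 3, 6, 4, 1, 2 — all 7 distinct ✓
  L1 = 5: L2 entries (in reading order) 4, 6, 2, 5, 1, 3, 0 — all 7 distinct ✓
  L1 = 6: L2 entries (in reading order) 2, 1, 5, 3, 0, 6, 4 — all 7 distinct ✓
Every symbol of L1 meets every symbol of L2 exactly once, so all 49 pairs are distinct (49 of 49).
Conclusion: YES.

YES
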